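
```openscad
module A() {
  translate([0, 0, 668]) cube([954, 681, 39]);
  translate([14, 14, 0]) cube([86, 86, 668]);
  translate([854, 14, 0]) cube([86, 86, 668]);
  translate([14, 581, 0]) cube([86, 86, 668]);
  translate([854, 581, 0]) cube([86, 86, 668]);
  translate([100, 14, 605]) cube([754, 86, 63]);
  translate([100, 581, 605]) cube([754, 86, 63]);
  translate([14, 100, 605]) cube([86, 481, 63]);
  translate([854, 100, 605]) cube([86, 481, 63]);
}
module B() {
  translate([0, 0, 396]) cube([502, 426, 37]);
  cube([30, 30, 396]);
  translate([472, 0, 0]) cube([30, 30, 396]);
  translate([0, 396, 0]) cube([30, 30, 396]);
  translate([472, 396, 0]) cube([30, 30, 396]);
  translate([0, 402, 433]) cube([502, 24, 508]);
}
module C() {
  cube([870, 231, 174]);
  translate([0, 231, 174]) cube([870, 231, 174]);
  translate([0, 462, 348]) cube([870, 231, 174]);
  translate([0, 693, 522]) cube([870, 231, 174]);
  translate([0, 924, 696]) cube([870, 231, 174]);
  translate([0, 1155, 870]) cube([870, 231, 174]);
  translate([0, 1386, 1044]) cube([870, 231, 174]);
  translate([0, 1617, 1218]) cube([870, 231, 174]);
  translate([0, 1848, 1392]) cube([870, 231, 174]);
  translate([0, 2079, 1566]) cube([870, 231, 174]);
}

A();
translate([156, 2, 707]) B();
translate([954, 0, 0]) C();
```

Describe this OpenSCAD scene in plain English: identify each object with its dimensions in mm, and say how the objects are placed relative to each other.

A is a table: top 954 mm (x) × 681 mm (y), 39 mm thick, upper face at z = 707 mm, on four 86×86 mm square legs, each inset 14 mm from the nearest pair of top edges, running from z = 0 to the bottom of the top. Four apron rails, 86 mm thick and 63 mm tall, run between adjacent legs with their top edges flush with the underside of the top and their outer faces flush with the legs' outer faces.

B is a chair. The seat is a 502×426×37 mm slab with its top at z = 433 mm, on four 30×30 mm corner legs (flush with the seat edges, standing on z = 0). A flat backrest 24 mm thick, 508 mm tall, spans the full seat width and rises from the seat top along its +y edge, rear face flush with the rear of the seat.

C is a run of 10 identical solid stair steps. Each tread is 870×231 mm and each step block is 174 mm high. Step 1 rests on the floor; step k is offset from step 1 by (k−1)×231 mm in y and (k−1)×174 mm in z.

The chair is on top of the table. The staircase is against the table's +x side, with their −y faces flush.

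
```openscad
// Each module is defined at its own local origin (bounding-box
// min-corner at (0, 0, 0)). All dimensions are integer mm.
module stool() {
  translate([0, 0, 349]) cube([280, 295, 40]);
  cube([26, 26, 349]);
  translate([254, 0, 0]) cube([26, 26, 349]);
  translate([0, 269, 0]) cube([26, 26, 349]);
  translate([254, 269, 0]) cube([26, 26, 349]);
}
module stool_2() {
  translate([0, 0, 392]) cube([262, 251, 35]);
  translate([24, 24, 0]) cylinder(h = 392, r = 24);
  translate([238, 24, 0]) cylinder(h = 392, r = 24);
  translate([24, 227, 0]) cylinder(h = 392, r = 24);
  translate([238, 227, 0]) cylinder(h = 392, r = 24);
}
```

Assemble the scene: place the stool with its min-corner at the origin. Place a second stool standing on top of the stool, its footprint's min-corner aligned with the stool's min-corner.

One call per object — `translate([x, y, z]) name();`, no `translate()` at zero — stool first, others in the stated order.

stool();
translate([0, 0, 389]) stool_2();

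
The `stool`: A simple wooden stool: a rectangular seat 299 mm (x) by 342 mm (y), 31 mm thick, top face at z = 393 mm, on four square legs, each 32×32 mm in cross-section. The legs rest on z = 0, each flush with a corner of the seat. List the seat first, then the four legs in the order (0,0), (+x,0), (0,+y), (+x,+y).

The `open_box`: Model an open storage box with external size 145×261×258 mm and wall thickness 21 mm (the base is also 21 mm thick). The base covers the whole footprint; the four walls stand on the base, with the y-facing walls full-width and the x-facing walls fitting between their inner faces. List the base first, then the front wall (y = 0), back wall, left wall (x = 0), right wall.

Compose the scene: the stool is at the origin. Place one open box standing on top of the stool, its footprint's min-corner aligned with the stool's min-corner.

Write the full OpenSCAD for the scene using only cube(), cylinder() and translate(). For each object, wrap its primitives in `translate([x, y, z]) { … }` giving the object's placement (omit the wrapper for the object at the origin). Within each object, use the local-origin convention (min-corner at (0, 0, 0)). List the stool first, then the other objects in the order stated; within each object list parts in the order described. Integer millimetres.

translate([0, 0, 362]) cube([299, 342, 31]);
cube([32, 32, 362]);
translate([267, 0, 0]) cube([32, 32, 362]);
translate([0, 310, 0]) cube([32, 32, 362]);
translate([267, 310, 0]) cube([32, 32, 362]);
translate([0, 0, 393]) {
  cube([145, 261, 21]);
  translate([0, 0, 21]) cube([145, 21, 237]);
  translate([0, 240, 21]) cube([145, 21, 237]);
  translate([0, 21, 21]) cube([21, 219, 237]);
  translate([124, 21, 21]) cube([21, 219, 237]);
}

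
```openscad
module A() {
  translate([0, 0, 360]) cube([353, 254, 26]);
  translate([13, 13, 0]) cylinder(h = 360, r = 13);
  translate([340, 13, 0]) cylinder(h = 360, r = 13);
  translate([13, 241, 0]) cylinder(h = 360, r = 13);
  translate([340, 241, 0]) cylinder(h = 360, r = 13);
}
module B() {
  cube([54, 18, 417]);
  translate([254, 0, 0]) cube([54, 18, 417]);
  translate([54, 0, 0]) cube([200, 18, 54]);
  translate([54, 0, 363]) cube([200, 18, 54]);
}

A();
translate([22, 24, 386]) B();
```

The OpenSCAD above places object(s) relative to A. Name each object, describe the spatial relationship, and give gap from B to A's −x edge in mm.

The picture frame's min-x is at 22; the stool's min-x is 0; gap = 22 mm.

A is a stool. B is a picture frame. The picture frame is on top of the stool. The gap from the picture frame to the stool's −x edge is 22 mm.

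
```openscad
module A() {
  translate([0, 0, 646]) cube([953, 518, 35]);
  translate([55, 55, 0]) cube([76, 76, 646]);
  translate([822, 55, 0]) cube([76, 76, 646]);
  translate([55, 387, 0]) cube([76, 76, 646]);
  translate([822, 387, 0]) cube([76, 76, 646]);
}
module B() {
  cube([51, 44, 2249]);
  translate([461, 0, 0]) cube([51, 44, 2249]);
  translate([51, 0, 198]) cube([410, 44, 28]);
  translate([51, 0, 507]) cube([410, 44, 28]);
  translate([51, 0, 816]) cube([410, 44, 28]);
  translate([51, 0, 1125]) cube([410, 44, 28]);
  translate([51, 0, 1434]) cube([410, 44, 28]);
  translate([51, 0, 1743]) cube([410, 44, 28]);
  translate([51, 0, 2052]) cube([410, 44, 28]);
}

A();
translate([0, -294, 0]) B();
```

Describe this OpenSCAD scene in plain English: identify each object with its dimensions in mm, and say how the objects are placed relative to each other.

A is a rectangular dining table. The top is 953×518×35 mm with its upper surface at z = 681 mm. It stands on four 76×76 mm square legs, each inset 55 mm from the nearest pair of top edges, running from the floor to the underside of the top.

B is a wooden ladder with two side rails of 51×44 mm section and 2249 mm height, set 512 mm apart overall. Between them run 7 rectangular rungs (44 mm deep, 28 mm thick), front faces flush with the rails' −y face. The bottom of the first rung is 198 mm above the floor and each subsequent rung is 309 mm higher than the one below.

The ladder is on the floor beside the table on its −y side.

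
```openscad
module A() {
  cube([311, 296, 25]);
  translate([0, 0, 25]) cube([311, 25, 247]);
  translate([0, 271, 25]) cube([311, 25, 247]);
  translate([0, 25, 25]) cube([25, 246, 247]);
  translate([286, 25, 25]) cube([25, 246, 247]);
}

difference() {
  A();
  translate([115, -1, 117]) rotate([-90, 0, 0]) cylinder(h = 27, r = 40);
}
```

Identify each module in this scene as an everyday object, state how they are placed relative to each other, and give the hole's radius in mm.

The subtracted cylinder has r = 40 mm.

A is an open box. The open box has a circular hole through its front wall. The hole's radius is 40 mm.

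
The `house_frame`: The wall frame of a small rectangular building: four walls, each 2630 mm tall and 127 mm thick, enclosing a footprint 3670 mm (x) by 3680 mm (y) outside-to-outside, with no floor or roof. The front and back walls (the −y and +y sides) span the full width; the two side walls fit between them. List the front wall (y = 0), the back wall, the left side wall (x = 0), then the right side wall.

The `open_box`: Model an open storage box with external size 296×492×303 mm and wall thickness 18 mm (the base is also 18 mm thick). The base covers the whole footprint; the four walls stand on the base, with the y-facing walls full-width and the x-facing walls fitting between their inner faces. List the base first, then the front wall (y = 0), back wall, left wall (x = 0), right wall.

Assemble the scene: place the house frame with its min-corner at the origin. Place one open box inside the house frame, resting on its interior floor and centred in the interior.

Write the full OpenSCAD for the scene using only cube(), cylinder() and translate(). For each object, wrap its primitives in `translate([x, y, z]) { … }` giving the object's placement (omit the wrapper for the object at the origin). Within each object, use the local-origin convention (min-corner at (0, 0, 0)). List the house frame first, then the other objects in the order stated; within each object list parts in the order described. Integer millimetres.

cube([3670, 127, 2630]);
translate([0, 3553, 0]) cube([3670, 127, 2630]);
translate([0, 127, 0]) cube([127, 3426, 2630]);
translate([3543, 127, 0]) cube([127, 3426, 2630]);
translate([1687, 1594, 0]) {
  cube([296, 492, 18]);
  translate([0, 0, 18]) cube([296, 18, 285]);
  translate([0, 474, 18]) cube([296, 18, 285]);
  translate([0, 18, 18]) cube([18, 456, 285]);
  translate([278, 18, 18]) cube([18, 456, 285]);
}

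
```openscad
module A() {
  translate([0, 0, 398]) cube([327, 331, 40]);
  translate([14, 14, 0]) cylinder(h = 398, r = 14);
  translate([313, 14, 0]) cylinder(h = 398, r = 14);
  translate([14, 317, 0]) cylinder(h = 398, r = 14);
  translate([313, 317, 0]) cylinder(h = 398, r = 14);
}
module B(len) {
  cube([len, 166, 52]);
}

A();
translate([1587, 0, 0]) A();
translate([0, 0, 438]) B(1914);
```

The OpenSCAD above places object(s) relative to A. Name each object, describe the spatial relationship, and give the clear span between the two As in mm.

A is a stool. B is a beam. A beam spans the tops of two stools. The clear span between the two stools is 1260 mm.

Second stool starts at x = 1587; first ends at x = 327; clear span = 1587 − 327 = 1260 mm.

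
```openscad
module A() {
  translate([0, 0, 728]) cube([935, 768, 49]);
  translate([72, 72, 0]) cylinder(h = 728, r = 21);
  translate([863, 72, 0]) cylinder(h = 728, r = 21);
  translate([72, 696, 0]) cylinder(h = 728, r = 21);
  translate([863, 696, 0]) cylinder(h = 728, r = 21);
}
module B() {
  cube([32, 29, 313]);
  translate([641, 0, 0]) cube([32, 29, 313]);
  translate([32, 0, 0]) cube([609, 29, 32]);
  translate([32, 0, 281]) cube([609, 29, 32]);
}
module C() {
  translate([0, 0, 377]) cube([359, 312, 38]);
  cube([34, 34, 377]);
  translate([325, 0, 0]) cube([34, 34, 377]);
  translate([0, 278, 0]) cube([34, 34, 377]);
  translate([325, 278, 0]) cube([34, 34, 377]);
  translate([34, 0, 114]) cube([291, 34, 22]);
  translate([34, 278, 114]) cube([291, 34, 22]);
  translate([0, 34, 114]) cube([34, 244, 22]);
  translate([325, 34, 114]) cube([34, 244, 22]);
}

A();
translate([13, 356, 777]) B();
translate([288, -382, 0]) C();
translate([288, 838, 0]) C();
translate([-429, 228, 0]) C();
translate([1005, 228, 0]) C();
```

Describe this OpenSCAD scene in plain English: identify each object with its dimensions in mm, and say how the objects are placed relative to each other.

A is a rectangular dining table. The top is 935×768×49 mm with its upper surface at z = 777 mm. It stands on four round legs of 42 mm diameter, each leg's bounding box inset 51 mm from the nearest pair of top edges, running from the floor to the underside of the top.

B is a rectangular picture frame lying in the x–z plane (depth along y). The opening is 609 mm wide (x) by 249 mm tall (z), surrounded by a border 32 mm wide on all four sides. The frame is 29 mm deep and is made of two full-height vertical stiles with two horizontal rails fitted between them.

C is a four-legged stool. The seat is a 359×312×38 mm slab whose top surface is at z = 415 mm; four square legs, each 34×34 mm in cross-section, run from the floor (z = 0) to the underside of the seat, each flush with a corner of the seat. Four stretchers, 34 mm wide and 22 mm tall, connect adjacent legs with their undersides at z = 114 mm, each running between the inner faces of the legs it joins and aligned with the legs' outer faces on the other axis.

The picture frame is on top of the table. Four stools sit around the table at the −y, +y, −x, +x sides.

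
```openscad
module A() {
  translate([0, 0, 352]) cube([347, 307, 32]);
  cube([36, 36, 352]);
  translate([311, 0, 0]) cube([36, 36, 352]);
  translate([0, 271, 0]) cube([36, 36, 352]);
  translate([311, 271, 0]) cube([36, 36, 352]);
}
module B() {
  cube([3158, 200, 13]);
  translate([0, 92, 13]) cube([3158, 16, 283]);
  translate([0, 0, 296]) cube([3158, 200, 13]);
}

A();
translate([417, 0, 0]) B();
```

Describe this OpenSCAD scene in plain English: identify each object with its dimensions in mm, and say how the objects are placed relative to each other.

A is a four-legged stool. The seat is a 347×307×32 mm slab whose top surface is at z = 384 mm; four square legs, each 36×36 mm in cross-section, run from the floor (z = 0) to the underside of the seat, each flush with a corner of the seat.

B is an I-beam lying along x, 3158 mm long. Overall section height 309 mm. Two flanges 200 mm wide (y) and 13 mm thick, one on the floor and one at the top; a web 16 mm thick runs between them, centred on the flange width.

The I-beam is on the floor beside the stool on its +x side.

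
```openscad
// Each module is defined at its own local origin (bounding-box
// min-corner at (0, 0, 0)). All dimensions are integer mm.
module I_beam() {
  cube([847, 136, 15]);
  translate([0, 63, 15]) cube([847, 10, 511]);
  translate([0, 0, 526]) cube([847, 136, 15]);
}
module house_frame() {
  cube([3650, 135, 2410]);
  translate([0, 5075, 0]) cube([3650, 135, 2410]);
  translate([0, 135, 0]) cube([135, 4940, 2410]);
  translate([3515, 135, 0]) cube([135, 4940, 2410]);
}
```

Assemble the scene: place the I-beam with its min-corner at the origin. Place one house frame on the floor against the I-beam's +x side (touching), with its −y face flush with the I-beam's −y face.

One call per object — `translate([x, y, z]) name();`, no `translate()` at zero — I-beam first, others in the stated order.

I_beam();
translate([847, 0, 0]) house_frame();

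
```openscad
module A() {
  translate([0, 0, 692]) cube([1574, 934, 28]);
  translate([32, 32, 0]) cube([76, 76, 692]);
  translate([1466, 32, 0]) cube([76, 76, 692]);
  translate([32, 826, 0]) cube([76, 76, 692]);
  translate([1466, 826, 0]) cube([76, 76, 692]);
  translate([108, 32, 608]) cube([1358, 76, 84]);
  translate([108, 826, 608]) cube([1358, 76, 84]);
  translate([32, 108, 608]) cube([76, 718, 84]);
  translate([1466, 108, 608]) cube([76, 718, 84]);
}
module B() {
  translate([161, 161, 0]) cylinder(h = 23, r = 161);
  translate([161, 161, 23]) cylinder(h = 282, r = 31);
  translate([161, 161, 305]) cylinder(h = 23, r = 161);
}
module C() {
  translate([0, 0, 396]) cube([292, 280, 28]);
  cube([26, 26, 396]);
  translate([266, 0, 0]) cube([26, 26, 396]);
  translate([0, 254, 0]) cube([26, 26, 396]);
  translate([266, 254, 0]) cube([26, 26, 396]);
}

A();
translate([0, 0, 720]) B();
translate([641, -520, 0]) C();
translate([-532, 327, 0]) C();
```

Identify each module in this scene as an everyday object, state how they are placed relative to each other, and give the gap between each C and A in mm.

Each stool's nearest face is 240 mm from the table's bounding box.

A is a table. B is a spool. C is a stool. The spool is on top of the table. Two stools sit around the table at the −y, −x sides. The gap between each stool and the table is 240 mm.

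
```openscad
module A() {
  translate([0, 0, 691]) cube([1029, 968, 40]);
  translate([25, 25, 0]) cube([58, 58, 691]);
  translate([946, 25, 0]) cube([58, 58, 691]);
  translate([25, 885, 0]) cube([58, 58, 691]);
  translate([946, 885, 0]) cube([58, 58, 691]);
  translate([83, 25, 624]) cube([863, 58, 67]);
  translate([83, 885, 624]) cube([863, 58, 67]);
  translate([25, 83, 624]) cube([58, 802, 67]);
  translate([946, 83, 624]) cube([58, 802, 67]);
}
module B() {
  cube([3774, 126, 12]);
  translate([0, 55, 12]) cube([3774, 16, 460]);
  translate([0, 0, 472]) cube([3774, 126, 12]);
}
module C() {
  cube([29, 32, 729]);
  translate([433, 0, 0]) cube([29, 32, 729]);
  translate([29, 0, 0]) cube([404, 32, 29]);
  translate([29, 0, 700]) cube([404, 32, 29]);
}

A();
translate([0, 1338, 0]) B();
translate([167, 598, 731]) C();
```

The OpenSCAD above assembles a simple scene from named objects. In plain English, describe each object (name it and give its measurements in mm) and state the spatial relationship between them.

A is a table with a 1029×968 mm rectangular top, 40 mm thick, top surface at z = 731 mm, supported by four 58×58 mm square legs, each inset 25 mm from the nearest pair of top edges, running from the floor. Four apron rails, 58 mm thick and 67 mm tall, run between adjacent legs with their top edges flush with the underside of the top and their outer faces flush with the legs' outer faces.

B is an I-beam lying along x, 3774 mm long. Overall section height 484 mm. Two flanges 126 mm wide (y) and 12 mm thick, one on the floor and one at the top; a web 16 mm thick runs between them, centred on the flange width.

C is a rectangular picture frame lying in the x–z plane (depth along y). The opening is 404 mm wide (x) by 671 mm tall (z), surrounded by a border 29 mm wide on all four sides. The frame is 32 mm deep and is made of two full-height vertical stiles with two horizontal rails fitted between them.

The I-beam is on the floor beside the table on its +y side. The picture frame is on top of the table.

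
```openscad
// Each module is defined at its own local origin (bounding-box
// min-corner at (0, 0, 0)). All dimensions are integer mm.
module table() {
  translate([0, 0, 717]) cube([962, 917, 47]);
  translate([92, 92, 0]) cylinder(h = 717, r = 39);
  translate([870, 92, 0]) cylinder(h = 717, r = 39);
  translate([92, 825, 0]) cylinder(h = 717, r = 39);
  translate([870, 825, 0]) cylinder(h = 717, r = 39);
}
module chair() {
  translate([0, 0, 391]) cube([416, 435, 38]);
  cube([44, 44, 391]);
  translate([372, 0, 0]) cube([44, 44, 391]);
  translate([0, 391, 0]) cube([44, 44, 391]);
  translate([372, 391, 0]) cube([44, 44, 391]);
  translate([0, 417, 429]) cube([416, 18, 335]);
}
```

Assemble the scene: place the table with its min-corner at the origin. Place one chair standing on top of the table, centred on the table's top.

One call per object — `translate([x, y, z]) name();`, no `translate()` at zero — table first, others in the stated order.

table();
translate([273, 241, 764]) chair();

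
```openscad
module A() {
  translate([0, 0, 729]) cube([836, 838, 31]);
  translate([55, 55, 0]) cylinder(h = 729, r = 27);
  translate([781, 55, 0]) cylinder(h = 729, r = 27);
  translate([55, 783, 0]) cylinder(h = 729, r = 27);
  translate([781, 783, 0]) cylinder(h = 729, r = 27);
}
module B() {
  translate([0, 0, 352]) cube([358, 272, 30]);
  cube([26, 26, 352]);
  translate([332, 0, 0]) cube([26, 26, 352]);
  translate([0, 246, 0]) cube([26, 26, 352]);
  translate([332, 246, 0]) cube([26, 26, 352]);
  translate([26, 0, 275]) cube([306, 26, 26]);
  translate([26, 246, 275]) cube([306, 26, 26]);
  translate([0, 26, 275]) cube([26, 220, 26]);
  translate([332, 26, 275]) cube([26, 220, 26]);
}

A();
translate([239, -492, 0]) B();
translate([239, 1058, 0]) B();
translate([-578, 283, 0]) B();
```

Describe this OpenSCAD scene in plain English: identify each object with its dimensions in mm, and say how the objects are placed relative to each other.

A is a table with a 836×838 mm rectangular top, 31 mm thick, top surface at z = 760 mm, supported by four round legs of 54 mm diameter, each leg's bounding box inset 28 mm from the nearest pair of top edges, running from the floor.

B is a four-legged stool. The seat is a 358×272×30 mm slab whose top surface is at z = 382 mm; four square legs, each 26×26 mm in cross-section, run from the floor (z = 0) to the underside of the seat, each flush with a corner of the seat. Four stretchers, 26 mm wide and 26 mm tall, connect adjacent legs with their undersides at z = 275 mm, each running between the inner faces of the legs it joins and aligned with the legs' outer faces on the other axis.

Three stools sit around the table at the −y, +y, −x sides.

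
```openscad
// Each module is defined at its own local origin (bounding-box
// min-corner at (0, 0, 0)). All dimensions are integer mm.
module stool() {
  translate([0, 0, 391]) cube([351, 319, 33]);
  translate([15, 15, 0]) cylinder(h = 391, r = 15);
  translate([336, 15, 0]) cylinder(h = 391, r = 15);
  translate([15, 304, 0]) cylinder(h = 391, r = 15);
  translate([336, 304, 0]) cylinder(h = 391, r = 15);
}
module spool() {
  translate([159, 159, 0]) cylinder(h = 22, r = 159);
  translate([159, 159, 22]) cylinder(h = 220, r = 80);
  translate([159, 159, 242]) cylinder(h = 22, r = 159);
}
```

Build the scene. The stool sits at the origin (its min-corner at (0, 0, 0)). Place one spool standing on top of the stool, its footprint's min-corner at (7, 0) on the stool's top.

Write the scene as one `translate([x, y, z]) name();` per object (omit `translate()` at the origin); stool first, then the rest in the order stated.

stool();
translate([7, 0, 424]) spool();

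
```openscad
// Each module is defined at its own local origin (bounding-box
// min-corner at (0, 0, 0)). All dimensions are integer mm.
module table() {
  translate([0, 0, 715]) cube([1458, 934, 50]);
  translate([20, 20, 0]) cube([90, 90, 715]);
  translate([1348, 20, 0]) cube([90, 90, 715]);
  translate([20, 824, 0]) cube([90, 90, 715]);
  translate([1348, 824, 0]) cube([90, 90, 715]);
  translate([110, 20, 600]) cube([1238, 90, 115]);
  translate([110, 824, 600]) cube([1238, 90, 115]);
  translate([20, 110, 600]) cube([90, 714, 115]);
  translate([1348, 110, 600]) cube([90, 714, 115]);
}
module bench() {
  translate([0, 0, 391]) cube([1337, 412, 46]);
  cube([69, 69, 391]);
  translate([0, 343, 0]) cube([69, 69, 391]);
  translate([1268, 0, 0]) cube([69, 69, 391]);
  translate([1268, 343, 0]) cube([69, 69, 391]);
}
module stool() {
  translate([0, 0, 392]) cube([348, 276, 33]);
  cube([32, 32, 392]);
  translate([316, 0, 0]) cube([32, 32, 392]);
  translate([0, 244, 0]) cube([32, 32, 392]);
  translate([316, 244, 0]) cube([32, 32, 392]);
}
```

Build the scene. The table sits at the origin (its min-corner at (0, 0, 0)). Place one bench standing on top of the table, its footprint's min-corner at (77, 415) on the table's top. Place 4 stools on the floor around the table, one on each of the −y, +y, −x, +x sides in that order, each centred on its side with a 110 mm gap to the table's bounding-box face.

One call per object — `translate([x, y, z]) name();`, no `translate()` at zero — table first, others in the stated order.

table();
translate([77, 415, 765]) bench();
translate([555, -386, 0]) stool();
translate([555, 1044, 0]) stool();
translate([-458, 329, 0]) stool();
translate([1568, 329, 0]) stool();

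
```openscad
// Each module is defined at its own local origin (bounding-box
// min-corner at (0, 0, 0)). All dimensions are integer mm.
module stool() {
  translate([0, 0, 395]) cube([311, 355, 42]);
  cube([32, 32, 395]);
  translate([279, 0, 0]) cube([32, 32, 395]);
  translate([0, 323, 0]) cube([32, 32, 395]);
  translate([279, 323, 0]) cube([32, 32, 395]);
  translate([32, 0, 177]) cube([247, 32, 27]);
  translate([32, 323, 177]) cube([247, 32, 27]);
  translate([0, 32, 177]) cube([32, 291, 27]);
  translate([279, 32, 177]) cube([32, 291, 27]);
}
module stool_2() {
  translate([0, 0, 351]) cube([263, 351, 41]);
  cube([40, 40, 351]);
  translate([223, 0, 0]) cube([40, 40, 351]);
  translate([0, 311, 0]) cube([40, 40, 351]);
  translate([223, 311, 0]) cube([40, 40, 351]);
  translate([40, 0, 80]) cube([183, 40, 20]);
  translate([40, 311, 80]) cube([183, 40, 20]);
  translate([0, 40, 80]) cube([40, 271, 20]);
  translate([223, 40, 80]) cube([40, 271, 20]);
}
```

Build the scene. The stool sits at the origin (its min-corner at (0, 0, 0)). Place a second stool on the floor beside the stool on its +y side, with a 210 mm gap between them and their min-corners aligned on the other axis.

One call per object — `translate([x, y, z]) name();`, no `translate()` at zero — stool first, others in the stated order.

stool();
translate([0, 565, 0]) stool_2();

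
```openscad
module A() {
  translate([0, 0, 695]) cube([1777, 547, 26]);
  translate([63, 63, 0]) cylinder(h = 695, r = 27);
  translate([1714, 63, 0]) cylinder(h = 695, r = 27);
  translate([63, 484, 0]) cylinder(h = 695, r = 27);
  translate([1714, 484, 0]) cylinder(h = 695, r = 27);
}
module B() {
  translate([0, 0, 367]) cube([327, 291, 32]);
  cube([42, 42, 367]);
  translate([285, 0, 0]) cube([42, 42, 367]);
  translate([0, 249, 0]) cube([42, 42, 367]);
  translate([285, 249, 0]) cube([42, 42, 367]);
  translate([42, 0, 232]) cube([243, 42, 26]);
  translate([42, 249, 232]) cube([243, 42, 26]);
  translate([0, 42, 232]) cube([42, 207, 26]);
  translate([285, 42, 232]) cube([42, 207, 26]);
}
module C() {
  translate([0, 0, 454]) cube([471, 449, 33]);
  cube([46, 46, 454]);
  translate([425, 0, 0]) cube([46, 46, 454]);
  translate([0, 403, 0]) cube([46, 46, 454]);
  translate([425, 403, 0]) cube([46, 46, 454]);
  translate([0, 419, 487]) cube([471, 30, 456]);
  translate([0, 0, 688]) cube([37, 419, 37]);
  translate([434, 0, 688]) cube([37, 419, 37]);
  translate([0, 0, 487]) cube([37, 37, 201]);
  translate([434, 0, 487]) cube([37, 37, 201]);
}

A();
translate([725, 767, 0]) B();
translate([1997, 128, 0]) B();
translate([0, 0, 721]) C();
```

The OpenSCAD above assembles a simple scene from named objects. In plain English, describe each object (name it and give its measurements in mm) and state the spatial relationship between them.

A is a rectangular dining table. The top is 1777×547×26 mm with its upper surface at z = 721 mm. It stands on four round legs of 54 mm diameter, each leg's bounding box inset 36 mm from the nearest pair of top edges, running from the floor to the underside of the top.

B is a four-legged stool. The seat is 327×291 mm, 32 mm thick, top at z = 399 mm. It stands on four square legs, each 42×42 mm in cross-section, from z = 0 to the seat underside, each flush with a corner of the seat. Four stretchers, 42 mm wide and 26 mm tall, connect adjacent legs with their undersides at z = 232 mm, each running between the inner faces of the legs it joins and aligned with the legs' outer faces on the other axis.

C is a chair: 471×449 mm seat, 33 mm thick, top at z = 487 mm, on four 46 mm square corner legs flush with the seat edges. A 30 mm thick backrest slab spans the full seat width, extending 456 mm above the seat top, its back face flush with the seat's +y edge. Two armrests of 37×37 mm section run along each side from the seat's front edge to the front of the backrest, top faces 238 mm above the seat top and outer faces flush with the seat's x-edges; a 37×37 mm post under the front of each armrest stands on the seat at the front corner.

Two stools sit around the table at the +y, +x sides. The chair is on top of the table.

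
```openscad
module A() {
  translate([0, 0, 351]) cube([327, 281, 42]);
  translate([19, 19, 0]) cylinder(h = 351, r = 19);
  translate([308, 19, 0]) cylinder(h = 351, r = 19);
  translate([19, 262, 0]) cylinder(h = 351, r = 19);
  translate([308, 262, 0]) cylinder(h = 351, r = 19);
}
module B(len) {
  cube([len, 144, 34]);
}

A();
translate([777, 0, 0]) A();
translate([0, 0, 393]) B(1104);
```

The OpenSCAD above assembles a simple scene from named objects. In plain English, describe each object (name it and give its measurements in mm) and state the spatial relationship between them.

A is a four-legged stool. The seat is 327×281 mm, 42 mm thick, top at z = 393 mm. It stands on four round legs, each 38 mm in diameter, from z = 0 to the seat underside, each leg's axis is inset half a diameter from the nearest pair of seat edges (so the leg's bounding box is flush with the corner).

B is a rectangular beam 1104 mm long (x), 144 mm deep (y), 34 mm thick (z).

The beam spans the tops of two stools placed 450 mm apart, resting at z = 393 mm.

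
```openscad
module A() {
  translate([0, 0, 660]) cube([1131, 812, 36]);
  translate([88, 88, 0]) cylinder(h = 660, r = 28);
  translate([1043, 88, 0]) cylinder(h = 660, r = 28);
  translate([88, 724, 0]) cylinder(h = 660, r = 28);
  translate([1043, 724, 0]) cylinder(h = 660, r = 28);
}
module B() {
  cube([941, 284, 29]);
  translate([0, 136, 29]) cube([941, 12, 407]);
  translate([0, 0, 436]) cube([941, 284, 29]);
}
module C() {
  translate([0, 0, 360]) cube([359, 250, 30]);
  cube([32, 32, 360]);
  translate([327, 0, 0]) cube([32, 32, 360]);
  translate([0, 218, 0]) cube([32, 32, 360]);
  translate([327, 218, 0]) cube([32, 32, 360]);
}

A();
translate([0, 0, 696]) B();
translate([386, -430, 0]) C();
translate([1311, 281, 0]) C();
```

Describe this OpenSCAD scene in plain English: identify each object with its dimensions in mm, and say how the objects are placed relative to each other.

A is a rectangular dining table. The top is 1131×812×36 mm with its upper surface at z = 696 mm. It stands on four round legs of 56 mm diameter, each leg's bounding box inset 60 mm from the nearest pair of top edges, running from the floor to the underside of the top.

B is an I-beam lying along x, 941 mm long. Overall section height 465 mm. Two flanges 284 mm wide (y) and 29 mm thick, one on the floor and one at the top; a web 12 mm thick runs between them, centred on the flange width.

C is a four-legged stool. The seat is 359×250 mm, 30 mm thick, top at z = 390 mm. It stands on four square legs, each 32×32 mm in cross-section, from z = 0 to the seat underside, each flush with a corner of the seat.

The I-beam is on top of the table. Two stools sit around the table at the −y, +x sides.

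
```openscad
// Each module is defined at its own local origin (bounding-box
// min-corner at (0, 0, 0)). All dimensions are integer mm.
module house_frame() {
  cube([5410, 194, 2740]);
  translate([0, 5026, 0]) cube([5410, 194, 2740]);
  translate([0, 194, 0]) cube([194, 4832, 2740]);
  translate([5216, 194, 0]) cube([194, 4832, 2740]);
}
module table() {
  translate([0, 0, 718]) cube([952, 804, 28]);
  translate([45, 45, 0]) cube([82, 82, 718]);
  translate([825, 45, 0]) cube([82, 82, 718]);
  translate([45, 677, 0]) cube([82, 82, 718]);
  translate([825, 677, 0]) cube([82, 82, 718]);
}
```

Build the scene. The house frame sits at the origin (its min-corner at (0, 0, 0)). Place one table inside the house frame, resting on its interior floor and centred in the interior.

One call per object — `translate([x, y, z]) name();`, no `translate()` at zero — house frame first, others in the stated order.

house_frame();
translate([2229, 2208, 0]) table();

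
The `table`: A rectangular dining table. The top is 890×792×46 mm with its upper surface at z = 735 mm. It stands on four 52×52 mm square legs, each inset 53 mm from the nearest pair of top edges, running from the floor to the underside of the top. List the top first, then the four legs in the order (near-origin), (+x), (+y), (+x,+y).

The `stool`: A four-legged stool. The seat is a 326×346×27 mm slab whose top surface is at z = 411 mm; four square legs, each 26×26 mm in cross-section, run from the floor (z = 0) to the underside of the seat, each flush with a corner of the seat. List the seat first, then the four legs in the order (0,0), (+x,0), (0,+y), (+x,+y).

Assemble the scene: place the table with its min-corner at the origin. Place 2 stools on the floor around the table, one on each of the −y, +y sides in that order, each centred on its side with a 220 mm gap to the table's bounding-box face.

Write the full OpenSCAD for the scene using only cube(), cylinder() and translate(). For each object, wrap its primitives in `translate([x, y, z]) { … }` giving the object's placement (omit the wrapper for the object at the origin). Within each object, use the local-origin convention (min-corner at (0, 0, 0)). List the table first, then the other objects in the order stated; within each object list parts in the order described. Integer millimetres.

translate([0, 0, 689]) cube([890, 792, 46]);
translate([53, 53, 0]) cube([52, 52, 689]);
translate([785, 53, 0]) cube([52, 52, 689]);
translate([53, 687, 0]) cube([52, 52, 689]);
translate([785, 687, 0]) cube([52, 52, 689]);
translate([282, -566, 0]) {
  translate([0, 0, 384]) cube([326, 346, 27]);
  cube([26, 26, 384]);
  translate([300, 0, 0]) cube([26, 26, 384]);
  translate([0, 320, 0]) cube([26, 26, 384]);
  translate([300, 320, 0]) cube([26, 26, 384]);
}
translate([282, 1012, 0]) {
  translate([0, 0, 384]) cube([326, 346, 27]);
  cube([26, 26, 384]);
  translate([300, 0, 0]) cube([26, 26, 384]);
  translate([0, 320, 0]) cube([26, 26, 384]);
  translate([300, 320, 0]) cube([26, 26, 384]);
}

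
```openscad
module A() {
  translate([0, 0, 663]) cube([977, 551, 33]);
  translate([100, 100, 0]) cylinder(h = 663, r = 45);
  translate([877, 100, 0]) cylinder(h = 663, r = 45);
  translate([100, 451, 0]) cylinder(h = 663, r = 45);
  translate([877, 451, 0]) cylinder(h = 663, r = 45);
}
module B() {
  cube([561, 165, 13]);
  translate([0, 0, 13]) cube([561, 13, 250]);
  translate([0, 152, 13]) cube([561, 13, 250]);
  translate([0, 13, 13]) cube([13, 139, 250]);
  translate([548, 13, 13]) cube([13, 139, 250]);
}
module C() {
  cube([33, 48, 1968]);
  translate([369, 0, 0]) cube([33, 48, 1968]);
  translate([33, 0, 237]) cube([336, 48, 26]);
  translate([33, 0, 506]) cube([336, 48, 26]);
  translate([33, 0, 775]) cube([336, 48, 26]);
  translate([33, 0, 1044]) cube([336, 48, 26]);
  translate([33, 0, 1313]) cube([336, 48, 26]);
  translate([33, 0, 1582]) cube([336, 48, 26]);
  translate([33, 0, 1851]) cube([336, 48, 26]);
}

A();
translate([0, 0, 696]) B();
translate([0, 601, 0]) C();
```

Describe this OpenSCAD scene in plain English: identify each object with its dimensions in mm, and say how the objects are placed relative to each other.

A is a rectangular dining table. The top is 977×551×33 mm with its upper surface at z = 696 mm. It stands on four round legs of 90 mm diameter, each leg's bounding box inset 55 mm from the nearest pair of top edges, running from the floor to the underside of the top.

B is an open storage box with external size 561×165×263 mm and wall thickness 13 mm (the base is also 13 mm thick). The base covers the whole footprint; the four walls stand on the base, with the y-facing walls full-width and the x-facing walls fitting between their inner faces.

C is a straight ladder. Two 33×48 mm vertical rails, 1968 mm tall, stand 402 mm apart (outside-to-outside) with their front faces coplanar on the −y side. 7 rungs, each 48 mm deep and 26 mm tall, span between the inner faces of the rails, front faces flush with the rails. The lowest rung's underside is at z = 237 mm and rungs are spaced 269 mm apart (underside to underside).

The open box is on top of the table. The ladder is on the floor beside the table on its +y side.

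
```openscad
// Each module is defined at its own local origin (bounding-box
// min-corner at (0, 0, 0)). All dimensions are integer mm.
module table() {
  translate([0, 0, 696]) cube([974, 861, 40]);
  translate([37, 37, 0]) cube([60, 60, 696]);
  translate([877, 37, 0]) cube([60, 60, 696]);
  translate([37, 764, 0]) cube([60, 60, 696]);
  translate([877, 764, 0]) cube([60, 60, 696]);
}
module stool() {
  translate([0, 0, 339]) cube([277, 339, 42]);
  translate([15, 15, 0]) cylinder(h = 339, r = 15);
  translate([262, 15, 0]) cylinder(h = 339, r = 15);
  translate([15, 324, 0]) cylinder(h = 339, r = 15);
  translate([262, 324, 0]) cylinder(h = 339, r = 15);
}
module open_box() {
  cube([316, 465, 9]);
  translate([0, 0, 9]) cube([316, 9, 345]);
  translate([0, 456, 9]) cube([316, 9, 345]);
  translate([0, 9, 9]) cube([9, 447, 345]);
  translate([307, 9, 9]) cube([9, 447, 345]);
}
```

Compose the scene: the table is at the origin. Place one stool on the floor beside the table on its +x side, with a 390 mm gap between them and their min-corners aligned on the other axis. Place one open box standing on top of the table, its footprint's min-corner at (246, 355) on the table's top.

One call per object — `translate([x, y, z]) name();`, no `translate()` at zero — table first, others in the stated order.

table();
translate([1364, 0, 0]) stool();
translate([246, 355, 736]) open_box();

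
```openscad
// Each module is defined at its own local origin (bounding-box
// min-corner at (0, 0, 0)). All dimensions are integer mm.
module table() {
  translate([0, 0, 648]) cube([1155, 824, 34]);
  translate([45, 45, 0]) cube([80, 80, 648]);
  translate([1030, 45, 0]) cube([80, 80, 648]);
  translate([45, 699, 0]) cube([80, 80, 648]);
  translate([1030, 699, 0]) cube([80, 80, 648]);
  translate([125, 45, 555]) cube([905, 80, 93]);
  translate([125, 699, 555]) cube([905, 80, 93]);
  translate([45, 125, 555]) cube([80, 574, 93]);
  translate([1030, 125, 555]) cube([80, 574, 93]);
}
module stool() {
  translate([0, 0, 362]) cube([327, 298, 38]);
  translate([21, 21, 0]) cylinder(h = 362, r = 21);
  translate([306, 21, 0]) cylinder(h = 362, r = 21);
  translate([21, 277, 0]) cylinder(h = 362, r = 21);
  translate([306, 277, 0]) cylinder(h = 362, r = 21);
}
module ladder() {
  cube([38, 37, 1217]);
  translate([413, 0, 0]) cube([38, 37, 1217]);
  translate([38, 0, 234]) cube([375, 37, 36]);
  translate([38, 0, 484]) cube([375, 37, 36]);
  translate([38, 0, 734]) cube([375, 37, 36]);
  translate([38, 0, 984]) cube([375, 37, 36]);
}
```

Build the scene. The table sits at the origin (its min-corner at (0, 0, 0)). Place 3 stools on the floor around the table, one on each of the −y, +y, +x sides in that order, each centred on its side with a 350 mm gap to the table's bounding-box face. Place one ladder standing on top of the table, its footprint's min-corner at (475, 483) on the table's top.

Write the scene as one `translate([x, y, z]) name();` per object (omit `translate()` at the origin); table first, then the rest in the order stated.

table();
translate([414, -648, 0]) stool();
translate([414, 1174, 0]) stool();
translate([1505, 263, 0]) stool();
translate([475, 483, 682]) ladder();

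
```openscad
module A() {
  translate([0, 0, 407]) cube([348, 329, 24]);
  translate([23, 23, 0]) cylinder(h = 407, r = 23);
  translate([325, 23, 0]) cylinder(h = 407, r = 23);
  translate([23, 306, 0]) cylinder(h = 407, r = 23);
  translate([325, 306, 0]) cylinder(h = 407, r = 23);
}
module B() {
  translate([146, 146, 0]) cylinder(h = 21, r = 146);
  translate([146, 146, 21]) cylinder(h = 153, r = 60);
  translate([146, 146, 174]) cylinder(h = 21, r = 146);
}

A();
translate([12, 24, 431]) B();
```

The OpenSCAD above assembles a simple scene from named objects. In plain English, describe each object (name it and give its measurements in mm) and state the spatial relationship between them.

A is a simple wooden stool: a rectangular seat 348 mm (x) by 329 mm (y), 24 mm thick, top face at z = 431 mm, on four round legs, each 46 mm in diameter. The legs rest on z = 0, each leg's axis is inset half a diameter from the nearest pair of seat edges (so the leg's bounding box is flush with the corner).

B is a spool: two coaxial disc flanges of radius 146 mm and thickness 21 mm, joined by a core cylinder of radius 60 mm and height 153 mm. The lower flange rests on z = 0 and the three cylinders share a vertical axis.

The spool is on top of the stool.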